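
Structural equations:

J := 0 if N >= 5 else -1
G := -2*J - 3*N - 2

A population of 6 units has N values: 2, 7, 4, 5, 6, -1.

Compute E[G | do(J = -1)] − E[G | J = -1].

-6.5

The intervention sets J=-1 in all 6 units regardless of N. Recomputing G per unit gives -6, -21, -12, -15, -18, 3; average -11.5.
Conditioning on J=-1 selects the 3 unit(s) with N ∈ {2, 4, -1}. Their G values: -6, -12, 3. Mean = -5.
Difference = -11.5 − (-5) = -6.5.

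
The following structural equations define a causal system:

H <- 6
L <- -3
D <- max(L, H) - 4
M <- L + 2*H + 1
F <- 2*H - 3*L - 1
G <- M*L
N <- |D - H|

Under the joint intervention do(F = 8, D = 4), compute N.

2

The joint intervention fixes F = 8, D = 4, removing each variable's own equation.
N = |D - H|  [with D=4, H=6]  = 2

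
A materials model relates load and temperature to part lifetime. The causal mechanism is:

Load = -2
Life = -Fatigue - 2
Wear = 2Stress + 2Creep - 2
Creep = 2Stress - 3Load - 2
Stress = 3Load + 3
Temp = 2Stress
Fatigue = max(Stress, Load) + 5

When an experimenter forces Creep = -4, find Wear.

Intervening sets Creep = -4 and removes its equation (Creep = 2Stress - 3Load - 2).
Stress = 3Load + 3  [with Load=-2]  = -3
Wear = 2Stress + 2Creep - 2  [with Stress=-3, Creep=-4]  = -16

-16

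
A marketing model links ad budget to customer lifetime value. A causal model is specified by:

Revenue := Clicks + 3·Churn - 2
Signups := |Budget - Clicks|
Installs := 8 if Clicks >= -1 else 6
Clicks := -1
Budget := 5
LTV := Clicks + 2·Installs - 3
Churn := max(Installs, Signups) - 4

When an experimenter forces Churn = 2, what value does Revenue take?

3

The intervention breaks the incoming arrows to Churn: Churn := max(Installs, Signups) - 4 no longer applies, and Churn = 2.
Revenue = Clicks + 3·Churn - 2  [with Clicks=-1, Churn=2]  = 3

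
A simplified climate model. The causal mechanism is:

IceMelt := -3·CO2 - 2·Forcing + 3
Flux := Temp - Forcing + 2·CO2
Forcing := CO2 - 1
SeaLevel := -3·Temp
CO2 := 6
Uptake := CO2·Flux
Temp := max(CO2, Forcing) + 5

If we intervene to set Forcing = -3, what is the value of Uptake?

156

Under do(Forcing=-3), the mechanism Forcing := CO2 - 1 is discarded; Forcing is fixed at -3.
Temp = max(CO2, Forcing) + 5  [with CO2=6, Forcing=-3]  = 11
Flux = Temp - Forcing + 2·CO2  [with Temp=11, Forcing=-3, CO2=6]  = 26
Uptake = CO2·Flux  [with CO2=6, Flux=26]  = 156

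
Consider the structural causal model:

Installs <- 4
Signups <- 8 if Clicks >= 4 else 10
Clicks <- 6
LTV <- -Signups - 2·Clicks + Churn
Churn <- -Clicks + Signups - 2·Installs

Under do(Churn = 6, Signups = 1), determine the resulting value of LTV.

-7

The joint intervention fixes Churn = 6, Signups = 1, removing each variable's own equation.
LTV = -Signups - 2·Clicks + Churn  [with Signups=1, Clicks=6, Churn=6]  = -7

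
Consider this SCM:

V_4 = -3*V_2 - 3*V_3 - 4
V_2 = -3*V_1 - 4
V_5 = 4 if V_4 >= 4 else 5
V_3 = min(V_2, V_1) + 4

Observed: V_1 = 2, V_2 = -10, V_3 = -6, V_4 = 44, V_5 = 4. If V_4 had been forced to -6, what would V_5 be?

5

Intervening sets V_4 = -6 and removes its equation (V_4 = -3*V_2 - 3*V_3 - 4).
V_5 = 4 if V_4 >= 4 else 5  [with V_4=-6]  = 5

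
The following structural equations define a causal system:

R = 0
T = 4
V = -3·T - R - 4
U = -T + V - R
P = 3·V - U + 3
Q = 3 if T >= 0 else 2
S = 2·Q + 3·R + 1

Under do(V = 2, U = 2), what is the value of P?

Setting V = 2, U = 2 by intervention discards those variables' equations.
P = 3·V - U + 3  [with V=2, U=2]  = 7

7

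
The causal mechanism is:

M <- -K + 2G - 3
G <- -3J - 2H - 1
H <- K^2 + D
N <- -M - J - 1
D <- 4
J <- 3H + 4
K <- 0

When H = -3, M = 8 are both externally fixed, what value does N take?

-4

Under do(H = -3, M = 8), each intervened variable's structural equation is replaced by its fixed value.
J = 3H + 4  [with H=-3]  = -5
N = -M - J - 1  [with M=8, J=-5]  = -4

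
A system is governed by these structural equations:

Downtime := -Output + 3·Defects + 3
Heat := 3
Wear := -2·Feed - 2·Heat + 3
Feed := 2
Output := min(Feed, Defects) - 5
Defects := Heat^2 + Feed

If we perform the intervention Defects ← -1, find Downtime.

6

Under do(Defects=-1), the mechanism Defects := Heat^2 + Feed is discarded; Defects is fixed at -1.
Output = min(Feed, Defects) - 5  [with Feed=2, Defects=-1]  = -6
Downtime = -Output + 3·Defects + 3  [with Output=-6, Defects=-1]  = 6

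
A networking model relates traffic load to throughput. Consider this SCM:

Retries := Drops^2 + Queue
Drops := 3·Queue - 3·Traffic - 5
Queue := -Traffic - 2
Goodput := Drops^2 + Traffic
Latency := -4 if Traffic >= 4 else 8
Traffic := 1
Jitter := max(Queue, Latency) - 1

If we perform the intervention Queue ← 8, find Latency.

Under do(Queue=8), the mechanism Queue := -Traffic - 2 is discarded; Queue is fixed at 8.
Since Latency is not a descendant of the intervened variable, it is unaffected.
Latency = -4 if Traffic >= 4 else 8  [with Traffic=1]  = 8

8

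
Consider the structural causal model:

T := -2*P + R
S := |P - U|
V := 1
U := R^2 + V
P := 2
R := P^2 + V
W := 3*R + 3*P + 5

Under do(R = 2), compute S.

3

The intervention breaks the incoming arrows to R: R := P^2 + V no longer applies, and R = 2.
U = R^2 + V  [with R=2, V=1]  = 5
S = |P - U|  [with P=2, U=5]  = 3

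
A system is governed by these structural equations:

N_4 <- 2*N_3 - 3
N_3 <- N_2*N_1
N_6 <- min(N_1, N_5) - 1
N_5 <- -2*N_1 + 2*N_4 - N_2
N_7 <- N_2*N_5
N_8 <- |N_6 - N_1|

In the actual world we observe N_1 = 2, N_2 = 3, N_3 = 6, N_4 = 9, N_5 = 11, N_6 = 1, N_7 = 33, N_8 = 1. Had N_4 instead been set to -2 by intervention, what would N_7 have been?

The intervention breaks the incoming arrows to N_4: N_4 <- 2*N_3 - 3 no longer applies, and N_4 = -2.
N_5 = -2*N_1 + 2*N_4 - N_2  [with N_1=2, N_4=-2, N_2=3]  = -11
N_7 = N_2*N_5  [with N_2=3, N_5=-11]  = -33

-33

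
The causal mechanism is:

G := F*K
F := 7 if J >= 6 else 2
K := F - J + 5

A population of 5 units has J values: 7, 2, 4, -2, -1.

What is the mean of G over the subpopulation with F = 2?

E[G|F=2] averages over only the 4 units with F=2 (J = 2, 4, -2, -1): G = 10, 6, 18, 16, mean 12.5.

12.5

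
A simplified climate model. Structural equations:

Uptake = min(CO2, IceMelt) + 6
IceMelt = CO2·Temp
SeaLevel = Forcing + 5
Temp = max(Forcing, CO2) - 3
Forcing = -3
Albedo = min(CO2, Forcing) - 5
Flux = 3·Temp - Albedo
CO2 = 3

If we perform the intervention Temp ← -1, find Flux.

5

The intervention breaks the incoming arrows to Temp: Temp = max(Forcing, CO2) - 3 no longer applies, and Temp = -1.
Albedo = min(CO2, Forcing) - 5  [with CO2=3, Forcing=-3]  = -8
Flux = 3·Temp - Albedo  [with Temp=-1, Albedo=-8]  = 5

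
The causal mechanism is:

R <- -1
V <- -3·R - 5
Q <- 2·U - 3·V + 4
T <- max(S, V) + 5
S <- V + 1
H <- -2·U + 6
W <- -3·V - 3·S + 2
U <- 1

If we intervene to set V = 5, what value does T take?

11

The intervention breaks the incoming arrows to V: V <- -3·R - 5 no longer applies, and V = 5.
S = V + 1  [with V=5]  = 6
T = max(S, V) + 5  [with S=6, V=5]  = 11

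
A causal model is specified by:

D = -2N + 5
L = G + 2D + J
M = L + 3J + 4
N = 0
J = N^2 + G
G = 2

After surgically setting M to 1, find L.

do(M=1) replaces the equation M = L + 3J + 4 with the constant M = 1.
Since L is not a descendant of the intervened variable, it is unaffected.
J = N^2 + G  [with N=0, G=2]  = 2
D = -2N + 5  [with N=0]  = 5
L = G + 2D + J  [with G=2, D=5, J=2]  = 14

14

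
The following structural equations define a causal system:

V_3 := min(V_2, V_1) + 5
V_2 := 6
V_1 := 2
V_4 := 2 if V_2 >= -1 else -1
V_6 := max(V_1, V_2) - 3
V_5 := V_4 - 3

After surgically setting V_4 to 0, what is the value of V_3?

Under do(V_4=0), the mechanism V_4 := 2 if V_2 >= -1 else -1 is discarded; V_4 is fixed at 0.
Since V_3 is not a descendant of the intervened variable, it is unaffected.
V_3 = min(V_2, V_1) + 5  [with V_2=6, V_1=2]  = 7

7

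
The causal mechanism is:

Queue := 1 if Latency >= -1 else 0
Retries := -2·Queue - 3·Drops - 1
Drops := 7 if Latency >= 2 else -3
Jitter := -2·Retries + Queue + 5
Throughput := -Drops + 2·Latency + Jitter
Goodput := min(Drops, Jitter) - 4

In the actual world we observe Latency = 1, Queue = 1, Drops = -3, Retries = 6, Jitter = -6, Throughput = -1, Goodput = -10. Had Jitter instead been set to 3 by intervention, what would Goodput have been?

Under do(Jitter=3), the mechanism Jitter := -2·Retries + Queue + 5 is discarded; Jitter is fixed at 3.
Drops = 7 if Latency >= 2 else -3  [with Latency=1]  = -3
Goodput = min(Drops, Jitter) - 4  [with Drops=-3, Jitter=3]  = -7

-7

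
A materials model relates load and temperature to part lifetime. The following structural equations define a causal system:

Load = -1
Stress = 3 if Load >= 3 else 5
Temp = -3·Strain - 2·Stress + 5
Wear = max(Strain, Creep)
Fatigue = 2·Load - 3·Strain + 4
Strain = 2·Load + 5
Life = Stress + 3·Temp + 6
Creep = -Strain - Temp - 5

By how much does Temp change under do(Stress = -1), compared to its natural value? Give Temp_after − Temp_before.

12

Under do(Stress=-1), the mechanism Stress = 3 if Load >= 3 else 5 is discarded; Stress is fixed at -1.
Strain = 2·Load + 5  [with Load=-1]  = 3
Temp = -3·Strain - 2·Stress + 5  [with Strain=3, Stress=-1]  = -2
Without intervention: Stress = 3 if Load >= 3 else 5  [with Load=-1]  = 5; Strain = 2·Load + 5  [with Load=-1]  = 3; Temp = -3·Strain - 2·Stress + 5  [with Strain=3, Stress=5]  = -14.
Change = -2 − (-14) = 12.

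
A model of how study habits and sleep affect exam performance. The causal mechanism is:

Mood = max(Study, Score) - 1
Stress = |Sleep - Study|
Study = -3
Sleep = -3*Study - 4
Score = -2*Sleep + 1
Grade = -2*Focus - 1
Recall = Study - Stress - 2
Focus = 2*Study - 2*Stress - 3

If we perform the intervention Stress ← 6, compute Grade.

41

The intervention breaks the incoming arrows to Stress: Stress = |Sleep - Study| no longer applies, and Stress = 6.
Focus = 2*Study - 2*Stress - 3  [with Study=-3, Stress=6]  = -21
Grade = -2*Focus - 1  [with Focus=-21]  = 41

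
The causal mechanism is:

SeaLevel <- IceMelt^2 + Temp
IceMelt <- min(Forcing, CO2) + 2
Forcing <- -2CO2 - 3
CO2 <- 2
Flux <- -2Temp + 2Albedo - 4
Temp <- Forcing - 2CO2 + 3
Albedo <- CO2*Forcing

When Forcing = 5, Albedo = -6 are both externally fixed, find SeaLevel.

Setting Forcing = 5, Albedo = -6 by intervention discards those variables' equations.
Temp = Forcing - 2CO2 + 3  [with Forcing=5, CO2=2]  = 4
IceMelt = min(Forcing, CO2) + 2  [with Forcing=5, CO2=2]  = 4
SeaLevel = IceMelt^2 + Temp  [with IceMelt=4, Temp=4]  = 20

20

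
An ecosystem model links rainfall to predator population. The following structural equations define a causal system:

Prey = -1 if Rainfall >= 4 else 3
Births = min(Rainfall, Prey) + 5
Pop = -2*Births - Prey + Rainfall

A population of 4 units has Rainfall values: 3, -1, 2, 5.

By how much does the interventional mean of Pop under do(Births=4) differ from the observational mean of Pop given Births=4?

-0.75

Every unit gets Births=4 under the intervention. Pop values become -8, -12, -9, -2; E[Pop|do(Births=4)] = -7.75.
Observing Births=4 restricts to units where Births's equation naturally yields 4: Rainfall ∈ {-1, 5}. In that subpopulation Pop = -12, -2, mean -7.
Difference = -7.75 − (-7) = -0.75.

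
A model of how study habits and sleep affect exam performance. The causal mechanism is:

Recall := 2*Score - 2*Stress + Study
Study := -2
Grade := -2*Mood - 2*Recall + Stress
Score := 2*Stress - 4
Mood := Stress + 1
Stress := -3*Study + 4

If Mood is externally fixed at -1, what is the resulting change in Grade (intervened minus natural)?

Under do(Mood=-1), the mechanism Mood := Stress + 1 is discarded; Mood is fixed at -1.
Stress = -3*Study + 4  [with Study=-2]  = 10
Score = 2*Stress - 4  [with Stress=10]  = 16
Recall = 2*Score - 2*Stress + Study  [with Score=16, Stress=10, Study=-2]  = 10
Grade = -2*Mood - 2*Recall + Stress  [with Mood=-1, Recall=10, Stress=10]  = -8
Without intervention: Stress = -3*Study + 4  [with Study=-2]  = 10; Score = 2*Stress - 4  [with Stress=10]  = 16; Mood = Stress + 1  [with Stress=10]  = 11; Recall = 2*Score - 2*Stress + Study  [with Score=16, Stress=10, Study=-2]  = 10; Grade = -2*Mood - 2*Recall + Stress  [with Mood=11, Recall=10, Stress=10]  = -32.
Change = -8 − (-32) = 24.

24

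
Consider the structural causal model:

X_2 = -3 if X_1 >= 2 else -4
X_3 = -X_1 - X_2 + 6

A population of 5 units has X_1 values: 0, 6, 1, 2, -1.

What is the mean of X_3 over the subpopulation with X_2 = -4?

E[X_3|X_2=-4] averages over only the 3 units with X_2=-4 (X_1 = 0, 1, -1): X_3 = 10, 9, 11, mean 10.

10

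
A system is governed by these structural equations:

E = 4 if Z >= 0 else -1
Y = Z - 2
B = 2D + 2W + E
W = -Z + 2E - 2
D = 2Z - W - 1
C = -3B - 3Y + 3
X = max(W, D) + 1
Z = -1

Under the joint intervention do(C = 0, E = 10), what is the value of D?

-22

Under do(C = 0, E = 10), each intervened variable's structural equation is replaced by its fixed value.
W = -Z + 2E - 2  [with Z=-1, E=10]  = 19
D = 2Z - W - 1  [with Z=-1, W=19]  = -22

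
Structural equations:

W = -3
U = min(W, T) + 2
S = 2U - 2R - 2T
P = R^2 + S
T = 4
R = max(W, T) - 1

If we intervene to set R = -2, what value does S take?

do(R=-2) replaces the equation R = max(W, T) - 1 with the constant R = -2.
U = min(W, T) + 2  [with W=-3, T=4]  = -1
S = 2U - 2R - 2T  [with U=-1, R=-2, T=4]  = -6

-6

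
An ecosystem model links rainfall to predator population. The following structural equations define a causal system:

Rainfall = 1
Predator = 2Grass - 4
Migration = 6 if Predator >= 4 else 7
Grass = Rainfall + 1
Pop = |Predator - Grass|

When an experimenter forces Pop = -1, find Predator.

do(Pop=-1) replaces the equation Pop = |Predator - Grass| with the constant Pop = -1.
Predator is not downstream of the intervention, so its value is determined by the original equations.
Grass = Rainfall + 1  [with Rainfall=1]  = 2
Predator = 2Grass - 4  [with Grass=2]  = 0

0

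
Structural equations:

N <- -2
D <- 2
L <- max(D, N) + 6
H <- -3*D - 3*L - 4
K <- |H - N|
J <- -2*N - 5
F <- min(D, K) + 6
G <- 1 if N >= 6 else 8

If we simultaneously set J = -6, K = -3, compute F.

Setting J = -6, K = -3 by intervention discards those variables' equations.
F = min(D, K) + 6  [with D=2, K=-3]  = 3

3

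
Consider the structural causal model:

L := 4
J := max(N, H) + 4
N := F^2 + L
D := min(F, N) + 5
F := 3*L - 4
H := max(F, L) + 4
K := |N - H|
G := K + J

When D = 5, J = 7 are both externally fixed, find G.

Under do(D = 5, J = 7), each intervened variable's structural equation is replaced by its fixed value.
F = 3*L - 4  [with L=4]  = 8
N = F^2 + L  [with F=8, L=4]  = 68
H = max(F, L) + 4  [with F=8, L=4]  = 12
K = |N - H|  [with N=68, H=12]  = 56
G = K + J  [with K=56, J=7]  = 63

63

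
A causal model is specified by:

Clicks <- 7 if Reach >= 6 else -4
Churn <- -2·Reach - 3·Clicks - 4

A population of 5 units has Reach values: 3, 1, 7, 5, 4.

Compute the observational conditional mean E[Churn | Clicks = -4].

1.5

Conditioning on Clicks=-4 selects the 4 unit(s) with Reach ∈ {3, 1, 5, 4}. Their Churn values: 2, 6, -2, 0. Mean = 1.5.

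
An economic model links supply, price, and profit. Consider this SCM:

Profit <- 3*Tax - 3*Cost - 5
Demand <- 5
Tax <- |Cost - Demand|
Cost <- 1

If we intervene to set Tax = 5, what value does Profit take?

7

The intervention breaks the incoming arrows to Tax: Tax <- |Cost - Demand| no longer applies, and Tax = 5.
Profit = 3*Tax - 3*Cost - 5  [with Tax=5, Cost=1]  = 7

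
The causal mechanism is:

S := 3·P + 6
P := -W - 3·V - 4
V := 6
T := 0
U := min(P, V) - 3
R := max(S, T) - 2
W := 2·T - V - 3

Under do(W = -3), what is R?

-2

The intervention breaks the incoming arrows to W: W := 2·T - V - 3 no longer applies, and W = -3.
P = -W - 3·V - 4  [with W=-3, V=6]  = -19
S = 3·P + 6  [with P=-19]  = -51
R = max(S, T) - 2  [with S=-51, T=0]  = -2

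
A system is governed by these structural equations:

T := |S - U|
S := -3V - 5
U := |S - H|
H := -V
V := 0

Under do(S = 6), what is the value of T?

0

do(S=6) replaces the equation S := -3V - 5 with the constant S = 6.
H = -V  [with V=0]  = 0
U = |S - H|  [with S=6, H=0]  = 6
T = |S - U|  [with S=6, U=6]  = 0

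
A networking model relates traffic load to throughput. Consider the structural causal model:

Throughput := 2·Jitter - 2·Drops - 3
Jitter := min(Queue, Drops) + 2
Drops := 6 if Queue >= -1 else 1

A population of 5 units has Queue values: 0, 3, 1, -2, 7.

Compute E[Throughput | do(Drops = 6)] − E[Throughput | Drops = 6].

-1.8

do(Drops=6) breaks Drops's dependence on Queue. With Drops=6 fixed, Throughput across the units is -11, -5, -9, -15, 1, mean -7.8.
Observing Drops=6 restricts to units where Drops's equation naturally yields 6: Queue ∈ {0, 3, 1, 7}. In that subpopulation Throughput = -11, -5, -9, 1, mean -6.
Difference = -7.8 − (-6) = -1.8.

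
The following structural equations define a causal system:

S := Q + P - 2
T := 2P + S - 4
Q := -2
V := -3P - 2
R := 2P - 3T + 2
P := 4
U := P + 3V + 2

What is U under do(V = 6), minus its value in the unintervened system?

The intervention breaks the incoming arrows to V: V := -3P - 2 no longer applies, and V = 6.
U = P + 3V + 2  [with P=4, V=6]  = 24
Without intervention: V = -3P - 2  [with P=4]  = -14; U = P + 3V + 2  [with P=4, V=-14]  = -36.
Change = 24 − (-36) = 60.

60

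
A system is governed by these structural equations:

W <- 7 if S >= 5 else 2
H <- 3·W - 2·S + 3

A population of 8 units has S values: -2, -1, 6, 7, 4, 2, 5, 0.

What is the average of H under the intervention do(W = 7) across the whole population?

18.75

The intervention sets W=7 in all 8 units regardless of S. Recomputing H per unit gives 28, 26, 12, 10, 16, 20, 14, 24; average 18.75.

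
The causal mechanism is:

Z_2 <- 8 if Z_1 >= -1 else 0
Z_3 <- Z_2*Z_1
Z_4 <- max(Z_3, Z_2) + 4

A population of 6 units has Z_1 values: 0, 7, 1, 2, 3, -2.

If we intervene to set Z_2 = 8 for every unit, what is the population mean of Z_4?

The intervention sets Z_2=8 in all 6 units regardless of Z_1. Recomputing Z_4 per unit gives 12, 60, 12, 20, 28, 12; average 24.

24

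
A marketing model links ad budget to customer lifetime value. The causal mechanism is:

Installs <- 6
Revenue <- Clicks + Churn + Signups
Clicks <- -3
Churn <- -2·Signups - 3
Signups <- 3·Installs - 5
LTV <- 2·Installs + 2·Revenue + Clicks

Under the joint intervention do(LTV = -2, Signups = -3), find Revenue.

-3

Under do(LTV = -2, Signups = -3), each intervened variable's structural equation is replaced by its fixed value.
Churn = -2·Signups - 3  [with Signups=-3]  = 3
Revenue = Clicks + Churn + Signups  [with Clicks=-3, Churn=3, Signups=-3]  = -3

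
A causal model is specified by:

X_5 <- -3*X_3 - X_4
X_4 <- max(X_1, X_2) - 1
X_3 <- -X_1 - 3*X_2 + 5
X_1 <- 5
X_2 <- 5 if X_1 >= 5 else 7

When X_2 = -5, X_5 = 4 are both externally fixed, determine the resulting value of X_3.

Under do(X_2 = -5, X_5 = 4), each intervened variable's structural equation is replaced by its fixed value.
X_3 = -X_1 - 3*X_2 + 5  [with X_1=5, X_2=-5]  = 15

15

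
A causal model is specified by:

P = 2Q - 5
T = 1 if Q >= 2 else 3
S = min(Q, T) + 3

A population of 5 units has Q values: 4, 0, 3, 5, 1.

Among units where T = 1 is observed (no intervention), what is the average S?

4

E[S|T=1] averages over only the 3 units with T=1 (Q = 4, 3, 5): S = 4, 4, 4, mean 4.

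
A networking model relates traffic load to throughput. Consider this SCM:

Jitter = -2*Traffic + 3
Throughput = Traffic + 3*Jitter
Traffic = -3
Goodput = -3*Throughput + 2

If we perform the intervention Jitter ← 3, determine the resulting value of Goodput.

-16

Under do(Jitter=3), the mechanism Jitter = -2*Traffic + 3 is discarded; Jitter is fixed at 3.
Throughput = Traffic + 3*Jitter  [with Traffic=-3, Jitter=3]  = 6
Goodput = -3*Throughput + 2  [with Throughput=6]  = -16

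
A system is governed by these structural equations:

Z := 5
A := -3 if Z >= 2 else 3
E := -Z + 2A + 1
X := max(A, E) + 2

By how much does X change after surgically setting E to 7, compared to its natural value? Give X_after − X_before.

10

The intervention breaks the incoming arrows to E: E := -Z + 2A + 1 no longer applies, and E = 7.
A = -3 if Z >= 2 else 3  [with Z=5]  = -3
X = max(A, E) + 2  [with A=-3, E=7]  = 9
Without intervention: A = -3 if Z >= 2 else 3  [with Z=5]  = -3; E = -Z + 2A + 1  [with Z=5, A=-3]  = -10; X = max(A, E) + 2  [with A=-3, E=-10]  = -1.
Change = 9 − (-1) = 10.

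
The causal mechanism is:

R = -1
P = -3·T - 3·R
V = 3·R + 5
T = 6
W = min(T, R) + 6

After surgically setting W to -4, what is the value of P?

-15

The intervention breaks the incoming arrows to W: W = min(T, R) + 6 no longer applies, and W = -4.
P is not downstream of the intervention, so its value is determined by the original equations.
P = -3·T - 3·R  [with T=6, R=-1]  = -15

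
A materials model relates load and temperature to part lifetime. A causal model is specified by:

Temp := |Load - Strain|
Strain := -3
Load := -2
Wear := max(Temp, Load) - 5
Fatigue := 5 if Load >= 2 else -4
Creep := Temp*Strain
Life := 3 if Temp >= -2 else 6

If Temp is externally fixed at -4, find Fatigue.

-4

The intervention breaks the incoming arrows to Temp: Temp := |Load - Strain| no longer applies, and Temp = -4.
No directed path runs from Temp to Fatigue, so Fatigue keeps its natural value.
Fatigue = 5 if Load >= 2 else -4  [with Load=-2]  = -4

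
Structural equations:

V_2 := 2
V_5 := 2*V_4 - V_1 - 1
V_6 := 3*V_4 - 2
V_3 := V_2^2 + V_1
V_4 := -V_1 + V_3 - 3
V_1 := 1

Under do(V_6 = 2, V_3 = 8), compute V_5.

Under do(V_6 = 2, V_3 = 8), each intervened variable's structural equation is replaced by its fixed value.
V_4 = -V_1 + V_3 - 3  [with V_1=1, V_3=8]  = 4
V_5 = 2*V_4 - V_1 - 1  [with V_4=4, V_1=1]  = 6

6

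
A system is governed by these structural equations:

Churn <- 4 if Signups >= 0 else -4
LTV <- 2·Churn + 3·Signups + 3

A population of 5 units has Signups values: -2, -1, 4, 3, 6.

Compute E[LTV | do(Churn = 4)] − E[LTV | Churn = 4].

Every unit gets Churn=4 under the intervention. LTV values become 5, 8, 23, 20, 29; E[LTV|do(Churn=4)] = 17.
Observing Churn=4 restricts to units where Churn's equation naturally yields 4: Signups ∈ {4, 3, 6}. In that subpopulation LTV = 23, 20, 29, mean 24.
Difference = 17 − 24 = -7.

-7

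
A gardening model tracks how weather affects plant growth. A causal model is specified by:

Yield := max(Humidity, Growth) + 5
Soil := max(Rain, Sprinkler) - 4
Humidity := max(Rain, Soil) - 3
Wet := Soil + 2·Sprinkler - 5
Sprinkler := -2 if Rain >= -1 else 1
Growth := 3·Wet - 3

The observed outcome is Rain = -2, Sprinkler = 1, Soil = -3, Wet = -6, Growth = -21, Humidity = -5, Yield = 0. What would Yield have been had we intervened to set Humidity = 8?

13

Intervening sets Humidity = 8 and removes its equation (Humidity := max(Rain, Soil) - 3).
Sprinkler = -2 if Rain >= -1 else 1  [with Rain=-2]  = 1
Soil = max(Rain, Sprinkler) - 4  [with Rain=-2, Sprinkler=1]  = -3
Wet = Soil + 2·Sprinkler - 5  [with Soil=-3, Sprinkler=1]  = -6
Growth = 3·Wet - 3  [with Wet=-6]  = -21
Yield = max(Humidity, Growth) + 5  [with Humidity=8, Growth=-21]  = 13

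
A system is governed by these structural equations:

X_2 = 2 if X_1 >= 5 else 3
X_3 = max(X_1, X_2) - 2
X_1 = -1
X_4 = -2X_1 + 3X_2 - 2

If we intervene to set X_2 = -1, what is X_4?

Under do(X_2=-1), the mechanism X_2 = 2 if X_1 >= 5 else 3 is discarded; X_2 is fixed at -1.
X_4 = -2X_1 + 3X_2 - 2  [with X_1=-1, X_2=-1]  = -3

-3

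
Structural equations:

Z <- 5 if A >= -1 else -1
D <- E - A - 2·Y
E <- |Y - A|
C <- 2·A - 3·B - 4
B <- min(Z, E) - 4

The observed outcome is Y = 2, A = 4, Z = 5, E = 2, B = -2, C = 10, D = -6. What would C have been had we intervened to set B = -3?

The intervention breaks the incoming arrows to B: B <- min(Z, E) - 4 no longer applies, and B = -3.
C = 2·A - 3·B - 4  [with A=4, B=-3]  = 13

13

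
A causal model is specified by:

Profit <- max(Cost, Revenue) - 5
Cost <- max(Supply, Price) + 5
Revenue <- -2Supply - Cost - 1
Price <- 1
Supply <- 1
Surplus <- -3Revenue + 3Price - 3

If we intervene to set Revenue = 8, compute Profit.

Intervening sets Revenue = 8 and removes its equation (Revenue <- -2Supply - Cost - 1).
Cost = max(Supply, Price) + 5  [with Supply=1, Price=1]  = 6
Profit = max(Cost, Revenue) - 5  [with Cost=6, Revenue=8]  = 3

3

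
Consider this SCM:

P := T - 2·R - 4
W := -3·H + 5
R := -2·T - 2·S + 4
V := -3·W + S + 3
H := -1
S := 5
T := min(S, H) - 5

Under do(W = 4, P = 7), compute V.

Setting W = 4, P = 7 by intervention discards those variables' equations.
V = -3·W + S + 3  [with W=4, S=5]  = -4

-4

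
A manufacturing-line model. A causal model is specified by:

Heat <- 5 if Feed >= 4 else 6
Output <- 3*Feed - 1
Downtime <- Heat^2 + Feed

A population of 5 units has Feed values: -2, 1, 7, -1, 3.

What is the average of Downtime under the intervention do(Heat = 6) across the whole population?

37.6

do(Heat=6) breaks Heat's dependence on Feed. With Heat=6 fixed, Downtime across the units is 34, 37, 43, 35, 39, mean 37.6.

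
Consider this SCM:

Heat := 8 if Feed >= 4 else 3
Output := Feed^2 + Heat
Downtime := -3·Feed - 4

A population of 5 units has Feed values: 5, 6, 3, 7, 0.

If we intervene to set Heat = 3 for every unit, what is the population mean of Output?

26.8

Under do(Heat=3), Heat's equation is replaced by Heat=3 for every unit. Per-unit Output: 28, 39, 12, 52, 3. Mean = 26.8.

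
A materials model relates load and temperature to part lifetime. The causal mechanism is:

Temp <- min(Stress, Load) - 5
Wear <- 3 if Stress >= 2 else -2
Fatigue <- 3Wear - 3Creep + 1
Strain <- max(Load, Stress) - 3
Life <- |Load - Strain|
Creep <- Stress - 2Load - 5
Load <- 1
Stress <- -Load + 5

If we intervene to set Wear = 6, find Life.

Intervening sets Wear = 6 and removes its equation (Wear <- 3 if Stress >= 2 else -2).
Life is not downstream of the intervention, so its value is determined by the original equations.
Stress = -Load + 5  [with Load=1]  = 4
Strain = max(Load, Stress) - 3  [with Load=1, Stress=4]  = 1
Life = |Load - Strain|  [with Load=1, Strain=1]  = 0

0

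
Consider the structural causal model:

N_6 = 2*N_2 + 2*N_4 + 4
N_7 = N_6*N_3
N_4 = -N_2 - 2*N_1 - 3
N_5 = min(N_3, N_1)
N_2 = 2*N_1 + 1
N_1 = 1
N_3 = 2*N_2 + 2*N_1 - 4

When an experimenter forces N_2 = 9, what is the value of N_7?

-96

Under do(N_2=9), the mechanism N_2 = 2*N_1 + 1 is discarded; N_2 is fixed at 9.
N_3 = 2*N_2 + 2*N_1 - 4  [with N_2=9, N_1=1]  = 16
N_4 = -N_2 - 2*N_1 - 3  [with N_2=9, N_1=1]  = -14
N_6 = 2*N_2 + 2*N_4 + 4  [with N_2=9, N_4=-14]  = -6
N_7 = N_6*N_3  [with N_6=-6, N_3=16]  = -96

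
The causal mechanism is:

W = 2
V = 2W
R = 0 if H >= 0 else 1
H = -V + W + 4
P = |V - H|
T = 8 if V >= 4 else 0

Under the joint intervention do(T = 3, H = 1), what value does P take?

Setting T = 3, H = 1 by intervention discards those variables' equations.
V = 2W  [with W=2]  = 4
P = |V - H|  [with V=4, H=1]  = 3

3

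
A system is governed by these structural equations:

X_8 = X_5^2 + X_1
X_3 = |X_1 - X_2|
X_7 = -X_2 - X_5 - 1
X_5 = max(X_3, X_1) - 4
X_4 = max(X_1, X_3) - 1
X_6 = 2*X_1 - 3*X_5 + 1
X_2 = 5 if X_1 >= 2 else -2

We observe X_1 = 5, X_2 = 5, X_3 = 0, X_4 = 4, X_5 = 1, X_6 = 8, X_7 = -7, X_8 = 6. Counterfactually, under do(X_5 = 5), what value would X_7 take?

-11

Under do(X_5=5), the mechanism X_5 = max(X_3, X_1) - 4 is discarded; X_5 is fixed at 5.
X_2 = 5 if X_1 >= 2 else -2  [with X_1=5]  = 5
X_7 = -X_2 - X_5 - 1  [with X_2=5, X_5=5]  = -11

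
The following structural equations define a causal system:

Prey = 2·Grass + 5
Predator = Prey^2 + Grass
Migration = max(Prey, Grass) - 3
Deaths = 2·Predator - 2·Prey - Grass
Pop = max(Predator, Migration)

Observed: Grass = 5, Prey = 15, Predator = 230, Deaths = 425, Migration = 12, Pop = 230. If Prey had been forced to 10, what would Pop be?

Under do(Prey=10), the mechanism Prey = 2·Grass + 5 is discarded; Prey is fixed at 10.
Predator = Prey^2 + Grass  [with Prey=10, Grass=5]  = 105
Migration = max(Prey, Grass) - 3  [with Prey=10, Grass=5]  = 7
Pop = max(Predator, Migration)  [with Predator=105, Migration=7]  = 105

105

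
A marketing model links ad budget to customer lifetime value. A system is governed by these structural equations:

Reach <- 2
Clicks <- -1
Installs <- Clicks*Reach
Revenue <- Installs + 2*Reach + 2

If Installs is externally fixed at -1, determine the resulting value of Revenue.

5

The intervention breaks the incoming arrows to Installs: Installs <- Clicks*Reach no longer applies, and Installs = -1.
Revenue = Installs + 2*Reach + 2  [with Installs=-1, Reach=2]  = 5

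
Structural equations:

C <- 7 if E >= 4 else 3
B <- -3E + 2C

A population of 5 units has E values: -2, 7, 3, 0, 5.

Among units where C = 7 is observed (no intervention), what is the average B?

E[B|C=7] averages over only the 2 units with C=7 (E = 7, 5): B = -7, -1, mean -4.

-4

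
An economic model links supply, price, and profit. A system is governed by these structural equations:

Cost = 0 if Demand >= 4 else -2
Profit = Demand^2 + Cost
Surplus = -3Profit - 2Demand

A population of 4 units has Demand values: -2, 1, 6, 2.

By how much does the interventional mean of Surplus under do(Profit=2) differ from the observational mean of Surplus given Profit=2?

Every unit gets Profit=2 under the intervention. Surplus values become -2, -8, -18, -10; E[Surplus|do(Profit=2)] = -9.5.
Observing Profit=2 restricts to units where Profit's equation naturally yields 2: Demand ∈ {-2, 2}. In that subpopulation Surplus = -2, -10, mean -6.
Difference = -9.5 − (-6) = -3.5.

-3.5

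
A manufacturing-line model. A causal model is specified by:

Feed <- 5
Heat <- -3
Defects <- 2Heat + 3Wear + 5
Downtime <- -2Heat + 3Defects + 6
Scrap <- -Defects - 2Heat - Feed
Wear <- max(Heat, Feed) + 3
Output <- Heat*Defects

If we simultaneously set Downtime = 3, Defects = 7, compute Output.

-21

Setting Downtime = 3, Defects = 7 by intervention discards those variables' equations.
Output = Heat*Defects  [with Heat=-3, Defects=7]  = -21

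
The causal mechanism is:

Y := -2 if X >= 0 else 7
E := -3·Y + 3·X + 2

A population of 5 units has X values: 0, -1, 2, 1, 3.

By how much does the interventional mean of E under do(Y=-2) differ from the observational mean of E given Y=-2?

do(Y=-2) breaks Y's dependence on X. With Y=-2 fixed, E across the units is 8, 5, 14, 11, 17, mean 11.
Observing Y=-2 restricts to units where Y's equation naturally yields -2: X ∈ {0, 2, 1, 3}. In that subpopulation E = 8, 14, 11, 17, mean 12.5.
Difference = 11 − 12.5 = -1.5.

-1.5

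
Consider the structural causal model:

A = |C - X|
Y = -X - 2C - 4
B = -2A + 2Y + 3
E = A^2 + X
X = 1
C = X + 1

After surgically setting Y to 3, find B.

7

Under do(Y=3), the mechanism Y = -X - 2C - 4 is discarded; Y is fixed at 3.
C = X + 1  [with X=1]  = 2
A = |C - X|  [with C=2, X=1]  = 1
B = -2A + 2Y + 3  [with A=1, Y=3]  = 7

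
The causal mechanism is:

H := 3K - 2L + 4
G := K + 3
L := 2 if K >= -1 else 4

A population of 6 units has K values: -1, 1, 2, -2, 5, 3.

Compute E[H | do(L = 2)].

4

Every unit gets L=2 under the intervention. H values become -3, 3, 6, -6, 15, 9; E[H|do(L=2)] = 4.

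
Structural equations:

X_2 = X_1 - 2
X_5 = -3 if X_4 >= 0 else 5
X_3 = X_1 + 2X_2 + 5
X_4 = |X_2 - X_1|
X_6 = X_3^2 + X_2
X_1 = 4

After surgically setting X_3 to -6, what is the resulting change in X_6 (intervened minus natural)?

-133

The intervention breaks the incoming arrows to X_3: X_3 = X_1 + 2X_2 + 5 no longer applies, and X_3 = -6.
X_2 = X_1 - 2  [with X_1=4]  = 2
X_6 = X_3^2 + X_2  [with X_3=-6, X_2=2]  = 38
Without intervention: X_2 = X_1 - 2  [with X_1=4]  = 2; X_3 = X_1 + 2X_2 + 5  [with X_1=4, X_2=2]  = 13; X_6 = X_3^2 + X_2  [with X_3=13, X_2=2]  = 171.
Change = 38 − 171 = -133.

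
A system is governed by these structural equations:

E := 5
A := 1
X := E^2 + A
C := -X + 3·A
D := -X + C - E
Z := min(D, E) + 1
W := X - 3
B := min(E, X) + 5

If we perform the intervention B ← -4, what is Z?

The intervention breaks the incoming arrows to B: B := min(E, X) + 5 no longer applies, and B = -4.
Z is not downstream of the intervention, so its value is determined by the original equations.
X = E^2 + A  [with E=5, A=1]  = 26
C = -X + 3·A  [with X=26, A=1]  = -23
D = -X + C - E  [with X=26, C=-23, E=5]  = -54
Z = min(D, E) + 1  [with D=-54, E=5]  = -53

-53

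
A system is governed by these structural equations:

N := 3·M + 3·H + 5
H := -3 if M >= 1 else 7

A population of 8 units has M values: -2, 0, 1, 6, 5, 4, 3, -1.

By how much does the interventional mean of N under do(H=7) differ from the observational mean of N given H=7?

do(H=7) breaks H's dependence on M. With H=7 fixed, N across the units is 20, 26, 29, 44, 41, 38, 35, 23, mean 32.
E[N|H=7] averages over only the 3 units with H=7 (M = -2, 0, -1): N = 20, 26, 23, mean 23.
Difference = 32 − 23 = 9.

9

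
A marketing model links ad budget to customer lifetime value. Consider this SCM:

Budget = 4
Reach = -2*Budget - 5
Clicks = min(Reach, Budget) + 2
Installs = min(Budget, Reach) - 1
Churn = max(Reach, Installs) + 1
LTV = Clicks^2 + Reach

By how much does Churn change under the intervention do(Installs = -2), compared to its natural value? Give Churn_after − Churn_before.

11

Intervening sets Installs = -2 and removes its equation (Installs = min(Budget, Reach) - 1).
Reach = -2*Budget - 5  [with Budget=4]  = -13
Churn = max(Reach, Installs) + 1  [with Reach=-13, Installs=-2]  = -1
Without intervention: Reach = -2*Budget - 5  [with Budget=4]  = -13; Installs = min(Budget, Reach) - 1  [with Budget=4, Reach=-13]  = -14; Churn = max(Reach, Installs) + 1  [with Reach=-13, Installs=-14]  = -12.
Change = -1 − (-12) = 11.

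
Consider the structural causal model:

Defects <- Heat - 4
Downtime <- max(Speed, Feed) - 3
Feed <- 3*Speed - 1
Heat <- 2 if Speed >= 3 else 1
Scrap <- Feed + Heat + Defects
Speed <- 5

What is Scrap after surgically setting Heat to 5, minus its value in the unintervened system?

do(Heat=5) replaces the equation Heat <- 2 if Speed >= 3 else 1 with the constant Heat = 5.
Feed = 3*Speed - 1  [with Speed=5]  = 14
Defects = Heat - 4  [with Heat=5]  = 1
Scrap = Feed + Heat + Defects  [with Feed=14, Heat=5, Defects=1]  = 20
Without intervention: Feed = 3*Speed - 1  [with Speed=5]  = 14; Heat = 2 if Speed >= 3 else 1  [with Speed=5]  = 2; Defects = Heat - 4  [with Heat=2]  = -2; Scrap = Feed + Heat + Defects  [with Feed=14, Heat=2, Defects=-2]  = 14.
Change = 20 − 14 = 6.

6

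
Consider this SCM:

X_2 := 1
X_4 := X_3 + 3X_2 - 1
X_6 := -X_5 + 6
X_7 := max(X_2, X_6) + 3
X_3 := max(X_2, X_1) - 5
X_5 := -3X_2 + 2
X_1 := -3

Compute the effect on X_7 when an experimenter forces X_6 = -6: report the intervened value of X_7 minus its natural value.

Intervening sets X_6 = -6 and removes its equation (X_6 := -X_5 + 6).
X_7 = max(X_2, X_6) + 3  [with X_2=1, X_6=-6]  = 4
Without intervention: X_5 = -3X_2 + 2  [with X_2=1]  = -1; X_6 = -X_5 + 6  [with X_5=-1]  = 7; X_7 = max(X_2, X_6) + 3  [with X_2=1, X_6=7]  = 10.
Change = 4 − 10 = -6.

-6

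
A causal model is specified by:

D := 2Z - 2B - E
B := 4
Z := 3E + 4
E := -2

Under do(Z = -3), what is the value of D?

-12

The intervention breaks the incoming arrows to Z: Z := 3E + 4 no longer applies, and Z = -3.
D = 2Z - 2B - E  [with Z=-3, B=4, E=-2]  = -12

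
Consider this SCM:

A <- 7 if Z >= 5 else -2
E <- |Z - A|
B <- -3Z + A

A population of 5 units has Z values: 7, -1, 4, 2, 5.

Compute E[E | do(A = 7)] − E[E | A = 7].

2.6

do(A=7) breaks A's dependence on Z. With A=7 fixed, E across the units is 0, 8, 3, 5, 2, mean 3.6.
Observing A=7 restricts to units where A's equation naturally yields 7: Z ∈ {7, 5}. In that subpopulation E = 0, 2, mean 1.
Difference = 3.6 − 1 = 2.6.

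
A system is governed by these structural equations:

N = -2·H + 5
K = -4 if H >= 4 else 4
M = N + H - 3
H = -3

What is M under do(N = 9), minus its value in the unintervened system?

-2

The intervention breaks the incoming arrows to N: N = -2·H + 5 no longer applies, and N = 9.
M = N + H - 3  [with N=9, H=-3]  = 3
Without intervention: N = -2·H + 5  [with H=-3]  = 11; M = N + H - 3  [with N=11, H=-3]  = 5.
Change = 3 − 5 = -2.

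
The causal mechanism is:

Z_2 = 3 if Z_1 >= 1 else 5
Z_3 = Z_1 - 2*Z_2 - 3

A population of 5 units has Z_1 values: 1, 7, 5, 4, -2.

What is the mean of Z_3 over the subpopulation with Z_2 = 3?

Observing Z_2=3 restricts to units where Z_2's equation naturally yields 3: Z_1 ∈ {1, 7, 5, 4}. In that subpopulation Z_3 = -8, -2, -4, -5, mean -4.75.

-4.75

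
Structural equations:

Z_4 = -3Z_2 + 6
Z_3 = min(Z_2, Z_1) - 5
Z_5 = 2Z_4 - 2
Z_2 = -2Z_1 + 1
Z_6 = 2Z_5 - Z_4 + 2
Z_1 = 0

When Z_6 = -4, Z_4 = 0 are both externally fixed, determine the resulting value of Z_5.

Setting Z_6 = -4, Z_4 = 0 by intervention discards those variables' equations.
Z_5 = 2Z_4 - 2  [with Z_4=0]  = -2

-2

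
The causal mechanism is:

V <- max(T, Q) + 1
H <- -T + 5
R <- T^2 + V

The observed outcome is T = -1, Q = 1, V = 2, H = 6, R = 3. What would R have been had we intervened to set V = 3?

do(V=3) replaces the equation V <- max(T, Q) + 1 with the constant V = 3.
R = T^2 + V  [with T=-1, V=3]  = 4

4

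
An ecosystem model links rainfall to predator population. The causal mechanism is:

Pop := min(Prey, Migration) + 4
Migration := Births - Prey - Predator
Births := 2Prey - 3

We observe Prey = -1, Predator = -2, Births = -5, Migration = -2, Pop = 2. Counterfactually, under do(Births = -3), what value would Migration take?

The intervention breaks the incoming arrows to Births: Births := 2Prey - 3 no longer applies, and Births = -3.
Migration = Births - Prey - Predator  [with Births=-3, Prey=-1, Predator=-2]  = 0

0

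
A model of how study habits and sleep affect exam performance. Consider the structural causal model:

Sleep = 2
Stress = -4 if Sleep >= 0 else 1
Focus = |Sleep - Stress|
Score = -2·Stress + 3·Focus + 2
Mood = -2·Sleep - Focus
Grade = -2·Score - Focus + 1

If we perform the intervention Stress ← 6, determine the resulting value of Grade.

Under do(Stress=6), the mechanism Stress = -4 if Sleep >= 0 else 1 is discarded; Stress is fixed at 6.
Focus = |Sleep - Stress|  [with Sleep=2, Stress=6]  = 4
Score = -2·Stress + 3·Focus + 2  [with Stress=6, Focus=4]  = 2
Grade = -2·Score - Focus + 1  [with Score=2, Focus=4]  = -7

-7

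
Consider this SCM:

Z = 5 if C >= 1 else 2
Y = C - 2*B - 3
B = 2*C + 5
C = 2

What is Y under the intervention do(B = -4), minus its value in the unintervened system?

Under do(B=-4), the mechanism B = 2*C + 5 is discarded; B is fixed at -4.
Y = C - 2*B - 3  [with C=2, B=-4]  = 7
Without intervention: B = 2*C + 5  [with C=2]  = 9; Y = C - 2*B - 3  [with C=2, B=9]  = -19.
Change = 7 − (-19) = 26.

26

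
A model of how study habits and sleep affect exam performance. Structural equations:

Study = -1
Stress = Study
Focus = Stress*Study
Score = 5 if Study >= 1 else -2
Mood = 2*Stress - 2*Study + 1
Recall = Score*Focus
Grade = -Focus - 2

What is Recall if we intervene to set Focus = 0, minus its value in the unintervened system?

2

The intervention breaks the incoming arrows to Focus: Focus = Stress*Study no longer applies, and Focus = 0.
Score = 5 if Study >= 1 else -2  [with Study=-1]  = -2
Recall = Score*Focus  [with Score=-2, Focus=0]  = 0
Without intervention: Stress = Study  [with Study=-1]  = -1; Focus = Stress*Study  [with Stress=-1, Study=-1]  = 1; Score = 5 if Study >= 1 else -2  [with Study=-1]  = -2; Recall = Score*Focus  [with Score=-2, Focus=1]  = -2.
Change = 0 − (-2) = 2.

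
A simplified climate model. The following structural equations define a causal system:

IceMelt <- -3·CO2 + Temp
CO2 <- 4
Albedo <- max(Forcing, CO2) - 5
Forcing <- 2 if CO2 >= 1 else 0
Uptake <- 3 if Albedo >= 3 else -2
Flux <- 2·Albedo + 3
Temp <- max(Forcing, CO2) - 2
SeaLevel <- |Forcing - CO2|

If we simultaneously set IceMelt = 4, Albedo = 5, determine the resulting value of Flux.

13

Under do(IceMelt = 4, Albedo = 5), each intervened variable's structural equation is replaced by its fixed value.
Flux = 2·Albedo + 3  [with Albedo=5]  = 13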